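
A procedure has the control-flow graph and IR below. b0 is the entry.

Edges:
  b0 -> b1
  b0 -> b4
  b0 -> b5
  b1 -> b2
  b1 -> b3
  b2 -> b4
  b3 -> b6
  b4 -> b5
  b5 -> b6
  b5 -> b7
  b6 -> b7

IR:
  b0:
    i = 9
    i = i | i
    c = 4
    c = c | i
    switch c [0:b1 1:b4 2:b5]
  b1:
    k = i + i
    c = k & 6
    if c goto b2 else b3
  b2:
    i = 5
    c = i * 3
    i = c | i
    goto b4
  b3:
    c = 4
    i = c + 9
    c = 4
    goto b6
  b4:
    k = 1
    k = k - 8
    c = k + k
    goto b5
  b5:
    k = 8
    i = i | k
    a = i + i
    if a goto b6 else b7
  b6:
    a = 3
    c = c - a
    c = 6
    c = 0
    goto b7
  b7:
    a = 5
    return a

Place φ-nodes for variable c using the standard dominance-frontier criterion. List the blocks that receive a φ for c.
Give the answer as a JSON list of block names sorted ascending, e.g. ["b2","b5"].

Answer: ["b4", "b5", "b6", "b7"]

Working:
idom tree: b1←b0 b2←b1 b3←b1 b4←b0 b5←b0 b6←b0 b7←b0
Join-block Dom:
  b4: preds {b0,b2}: {b0} ∩ {b0,b1,b2} = {b0}; idom=b0
  b5: preds {b0,b4}: {b0} ∩ {b0,b4} = {b0}; idom=b0
  b6: preds {b3,b5}: {b0,b1,b3} ∩ {b0,b5} = {b0}; idom=b0
  b7: preds {b5,b6}: {b0,b5} ∩ {b0,b6} = {b0}; idom=b0

Frontier:
  join b4 pred b0: · stop@b0
  join b4 pred b2: b2→b1 stop@b0
  join b5 pred b0: · stop@b0
  join b5 pred b4: b4 stop@b0
  join b6 pred b3: b3→b1 stop@b0
  join b6 pred b5: b5 stop@b0
  join b7 pred b5: b5 stop@b0
  join b7 pred b6: b6 stop@b0
  b0 → ∅
  b1 → {b4,b6}
  b2 → {b4}
  b3 → {b6}
  b4 → {b5}
  b5 → {b6,b7}
  b6 → {b7}
  b7 → ∅

φ for c: defs {b0,b1,b2,b3,b4,b6}
  DF⁺ = {b4,b5,b6,b7}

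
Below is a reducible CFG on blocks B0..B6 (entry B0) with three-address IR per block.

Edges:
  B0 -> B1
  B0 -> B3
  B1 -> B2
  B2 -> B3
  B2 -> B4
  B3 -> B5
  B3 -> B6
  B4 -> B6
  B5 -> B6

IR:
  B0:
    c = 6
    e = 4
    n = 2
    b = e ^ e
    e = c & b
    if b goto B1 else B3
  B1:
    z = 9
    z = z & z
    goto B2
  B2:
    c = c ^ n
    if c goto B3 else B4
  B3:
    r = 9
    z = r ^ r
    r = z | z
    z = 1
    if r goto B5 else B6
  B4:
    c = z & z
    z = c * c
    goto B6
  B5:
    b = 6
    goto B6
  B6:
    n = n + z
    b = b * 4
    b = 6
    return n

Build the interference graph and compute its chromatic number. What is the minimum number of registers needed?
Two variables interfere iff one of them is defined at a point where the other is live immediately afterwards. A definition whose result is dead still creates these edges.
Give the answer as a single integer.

Answer: 4

Analysis:
Per-block:
  B0: {b,c,e,n} / ∅
  B1: {z} / ∅
  B2: {c} / {c,n}
  B3: {r,z} / ∅
  B4: {c,z} / {z}
  B5: {b} / ∅
  B6: {b,n} / {b,n,z}

Backward fixpoint:
  B0: in=∅ out={b,c,n}
  B1: in={b,c,n} out={b,c,n,z}
  B2: in={b,c,n,z} out={b,n,z}
  B3: in={b,n} out={b,n,z}
  B4: in={b,n,z} out={b,n,z}
  B5: in={n,z} out={b,n,z}
  B6: in={b,n,z} out=∅

Interfere edges:
  b↔{c,e,n,r,z}
  c↔{b,e,n,z}
  e↔{b,c,n}
  n↔{b,c,e,r,z}
  r↔{b,n,z}
  z↔{b,c,n,r}

Chromatic number:
  lower bound: {b,c,e,n} mutually conflict ⇒ χ ≥ 4
  4-colouring: c0={b}  c1={n}  c2={c,r}  c3={e,z}
  χ = 4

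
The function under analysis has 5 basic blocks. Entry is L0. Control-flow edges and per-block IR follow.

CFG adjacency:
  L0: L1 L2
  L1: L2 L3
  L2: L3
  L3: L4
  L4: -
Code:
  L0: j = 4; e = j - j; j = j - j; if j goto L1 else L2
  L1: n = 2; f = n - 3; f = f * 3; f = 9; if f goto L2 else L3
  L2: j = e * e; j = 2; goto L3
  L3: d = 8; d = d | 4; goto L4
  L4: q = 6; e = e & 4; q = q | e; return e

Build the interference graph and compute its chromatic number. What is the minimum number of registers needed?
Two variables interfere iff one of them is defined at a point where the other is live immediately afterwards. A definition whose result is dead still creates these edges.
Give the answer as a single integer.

Answer: 2

Working:
Per-block:
  L0: {e,j} / ∅
  L1: {f,n} / ∅
  L2: {j} / {e}
  L3: {d} / ∅
  L4: {e,q} / {e}

Liveness:
  L0 li=∅ lo={e}
  L1 li={e} lo={e}
  L2 li={e} lo={e}
  L3 li={e} lo={e}
  L4 li={e} lo=∅

Interference:
  d — {e}
  e — {d,f,j,n,q}
  f — {e}
  j — {e}
  n — {e}
  q — {e}

Colouring:
  clique {d,e} ⇒ need ≥ 2
  2-colouring: c0={e}  c1={d,f,j,n,q}
  χ = 2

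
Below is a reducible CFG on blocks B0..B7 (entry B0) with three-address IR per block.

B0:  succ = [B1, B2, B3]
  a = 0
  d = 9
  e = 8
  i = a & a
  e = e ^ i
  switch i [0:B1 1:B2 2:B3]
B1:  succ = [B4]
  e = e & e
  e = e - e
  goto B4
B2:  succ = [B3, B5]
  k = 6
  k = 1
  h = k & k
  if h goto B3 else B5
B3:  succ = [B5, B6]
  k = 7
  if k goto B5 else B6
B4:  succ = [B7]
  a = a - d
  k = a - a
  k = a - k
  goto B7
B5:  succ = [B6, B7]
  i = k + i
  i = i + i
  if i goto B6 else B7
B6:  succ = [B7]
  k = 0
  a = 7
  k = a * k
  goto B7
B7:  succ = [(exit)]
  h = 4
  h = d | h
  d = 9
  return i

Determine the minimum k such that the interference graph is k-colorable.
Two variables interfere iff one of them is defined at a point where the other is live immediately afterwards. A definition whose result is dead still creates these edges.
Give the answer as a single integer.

Per-block:
  B0: {a,d,e,i} / ∅
  B1: {e} / {e}
  B2: {h,k} / ∅
  B3: {k} / ∅
  B4: {a,k} / {a,d}
  B5: {i} / {i,k}
  B6: {a,k} / ∅
  B7: {d,h} / {d,i}

Liveness:
  B0: in=∅ out={a,d,e,i}
  B1: in={a,d,e,i} out={a,d,i}
  B2: in={d,i} out={d,i,k}
  B3: in={d,i} out={d,i,k}
  B4: in={a,d,i} out={d,i}
  B5: in={d,i,k} out={d,i}
  B6: in={d,i} out={d,i}
  B7: in={d,i} out=∅

Conflict graph:
  a: {d,e,i,k}
  d: {a,e,h,i,k}
  e: {a,d,i}
  h: {d,i,k}
  i: {a,d,e,h,k}
  k: {a,d,h,i}

Colouring:
  clique {a,d,e,i} ⇒ need ≥ 4
  4-colouring: R0={d}  R1={i}  R2={a,h}  R3={e,k}
  χ = 4

Answer: 4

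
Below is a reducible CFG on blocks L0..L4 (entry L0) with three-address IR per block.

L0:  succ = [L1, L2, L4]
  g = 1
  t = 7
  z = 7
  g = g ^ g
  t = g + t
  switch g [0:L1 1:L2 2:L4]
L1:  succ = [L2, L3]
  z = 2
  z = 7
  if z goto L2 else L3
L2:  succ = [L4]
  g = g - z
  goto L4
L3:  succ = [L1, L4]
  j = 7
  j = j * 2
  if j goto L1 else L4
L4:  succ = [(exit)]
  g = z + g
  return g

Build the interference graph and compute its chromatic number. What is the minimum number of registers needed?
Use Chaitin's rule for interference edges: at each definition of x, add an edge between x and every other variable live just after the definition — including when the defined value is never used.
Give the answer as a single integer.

Answer: 3

Analysis:
Per-block:
  L0 def {g,t,z} use ∅
  L1 def {z} use ∅
  L2 def {g} use {g,z}
  L3 def {j} use ∅
  L4 def {g} use {g,z}

Backward fixpoint:
  L0: in=∅ out={g,z}
  L1: in={g} out={g,z}
  L2: in={g,z} out={g,z}
  L3: in={g,z} out={g,z}
  L4: in={g,z} out=∅

Interfere edges:
  g↔{j,t,z}
  j↔{g,z}
  t↔{g,z}
  z↔{g,j,t}

Registers:
  lower bound: {g,j,z} mutually conflict ⇒ χ ≥ 3
  3-colouring: c0={g}  c1={z}  c2={j,t}
  χ = 3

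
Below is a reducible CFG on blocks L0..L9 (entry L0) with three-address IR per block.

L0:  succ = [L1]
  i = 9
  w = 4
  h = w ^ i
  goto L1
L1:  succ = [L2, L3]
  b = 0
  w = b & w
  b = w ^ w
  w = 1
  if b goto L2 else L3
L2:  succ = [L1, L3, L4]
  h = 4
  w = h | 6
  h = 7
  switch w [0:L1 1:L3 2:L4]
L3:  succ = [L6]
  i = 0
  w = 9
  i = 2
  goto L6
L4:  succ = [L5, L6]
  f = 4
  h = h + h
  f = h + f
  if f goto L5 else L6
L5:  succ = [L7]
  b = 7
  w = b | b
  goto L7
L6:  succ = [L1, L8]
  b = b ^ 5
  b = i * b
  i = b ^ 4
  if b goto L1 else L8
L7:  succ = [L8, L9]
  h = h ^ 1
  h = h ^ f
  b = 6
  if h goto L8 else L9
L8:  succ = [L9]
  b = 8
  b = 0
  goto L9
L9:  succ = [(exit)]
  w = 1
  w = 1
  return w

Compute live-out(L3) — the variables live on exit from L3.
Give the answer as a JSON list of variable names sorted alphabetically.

Answer: ["b", "i", "w"]

Derivation:
Block summaries:
  L0 def {h,i,w} use ∅
  L1 def {b,w} use {w}
  L2 def {h,w} use ∅
  L3 def {i,w} use ∅
  L4 def {f,h} use {h}
  L5 def {b,w} use ∅
  L6 def {b,i} use {b,i}
  L7 def {b,h} use {f,h}
  L8 def {b} use ∅
  L9 def {w} use ∅

Backward fixpoint:
  live L0: ∅→{i,w}
  live L1: {i,w}→{b,i}
  live L2: {b,i}→{b,h,i,w}
  live L3: {b}→{b,i,w}
  live L4: {b,h,i,w}→{b,f,h,i,w}
  live L5: {f,h}→{f,h}
  live L6: {b,i,w}→{i,w}
  live L7: {f,h}→∅
  live L8: ∅→∅
  live L9: ∅→∅

live-out(L3) = ["b", "i", "w"]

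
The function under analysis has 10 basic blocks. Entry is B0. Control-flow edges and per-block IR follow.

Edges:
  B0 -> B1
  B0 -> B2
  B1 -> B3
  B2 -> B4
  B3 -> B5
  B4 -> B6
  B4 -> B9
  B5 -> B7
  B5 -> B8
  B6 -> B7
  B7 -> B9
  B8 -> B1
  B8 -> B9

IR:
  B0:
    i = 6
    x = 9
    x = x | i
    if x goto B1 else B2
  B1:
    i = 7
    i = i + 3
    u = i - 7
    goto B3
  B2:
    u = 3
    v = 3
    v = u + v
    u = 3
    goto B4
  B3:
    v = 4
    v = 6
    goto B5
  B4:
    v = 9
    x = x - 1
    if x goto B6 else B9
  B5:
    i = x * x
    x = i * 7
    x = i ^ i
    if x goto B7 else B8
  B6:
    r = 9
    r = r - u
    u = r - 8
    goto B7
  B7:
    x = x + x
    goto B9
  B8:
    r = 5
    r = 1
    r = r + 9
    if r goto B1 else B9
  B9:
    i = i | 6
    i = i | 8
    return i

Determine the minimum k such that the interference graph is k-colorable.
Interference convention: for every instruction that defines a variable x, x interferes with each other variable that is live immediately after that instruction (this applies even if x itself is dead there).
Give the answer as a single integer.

Answer: 4

Analysis:
Per-block:
  B0: {i,x} / ∅
  B1: {i,u} / ∅
  B2: {u,v} / ∅
  B3: {v} / ∅
  B4: {v,x} / {x}
  B5: {i,x} / {x}
  B6: {r,u} / {u}
  B7: {x} / {x}
  B8: {r} / ∅
  B9: {i} / {i}

Live sets:
  B0 li=∅ lo={i,x}
  B1 li={x} lo={x}
  B2 li={i,x} lo={i,u,x}
  B3 li={x} lo={x}
  B4 li={i,u,x} lo={i,u,x}
  B5 li={x} lo={i,x}
  B6 li={i,u,x} lo={i,x}
  B7 li={i,x} lo={i}
  B8 li={i,x} lo={i,x}
  B9 li={i} lo=∅

Interference:
  i↔{r,u,v,x}
  r↔{i,u,x}
  u↔{i,r,v,x}
  v↔{i,u,x}
  x↔{i,r,u,v}

Colouring:
  lower bound: {i,r,u,x} mutually conflict ⇒ χ ≥ 4
  4-colouring: c0={i}  c1={u}  c2={x}  c3={r,v}
  χ = 4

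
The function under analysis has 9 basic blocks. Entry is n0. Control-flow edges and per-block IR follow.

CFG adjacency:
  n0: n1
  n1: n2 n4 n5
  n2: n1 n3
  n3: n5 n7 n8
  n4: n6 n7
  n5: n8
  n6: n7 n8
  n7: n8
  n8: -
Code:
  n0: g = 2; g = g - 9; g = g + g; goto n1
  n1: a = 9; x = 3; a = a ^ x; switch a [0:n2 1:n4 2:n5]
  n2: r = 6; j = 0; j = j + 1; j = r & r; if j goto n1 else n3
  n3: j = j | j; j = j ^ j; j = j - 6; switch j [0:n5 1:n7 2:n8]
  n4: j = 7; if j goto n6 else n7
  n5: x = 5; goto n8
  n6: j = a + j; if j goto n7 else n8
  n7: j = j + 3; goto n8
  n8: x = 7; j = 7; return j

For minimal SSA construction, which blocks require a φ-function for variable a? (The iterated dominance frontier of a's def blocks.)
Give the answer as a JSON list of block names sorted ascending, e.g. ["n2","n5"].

idom tree: n1←n0 n2←n1 n3←n2 n4←n1 n5←n1 n6←n4 n7←n1 n8←n1
Join-block Dom:
  n1: preds {n0,n2}: {n0} ∩ {n0,n1,n2} = {n0}; idom=n0
  n5: preds {n1,n3}: {n0,n1} ∩ {n0,n1,n2,n3} = {n0,n1}; idom=n1
  n7: preds {n3,n4,n6}: {n0,n1,n2,n3} ∩ {n0,n1,n4} ∩ {n0,n1,n4,n6} = {n0,n1}; idom=n1
  n8: preds {n3,n5,n6,n7}: {n0,n1,n2,n3} ∩ {n0,n1,n5} ∩ {n0,n1,n4,n6} ∩ {n0,n1,n7} = {n0,n1}; idom=n1

DF walk-up:
  join n1 pred n0: · stop@n0
  join n1 pred n2: n2→n1 stop@n0
  join n5 pred n1: · stop@n1
  join n5 pred n3: n3→n2 stop@n1
  join n7 pred n3: n3→n2 stop@n1
  join n7 pred n4: n4 stop@n1
  join n7 pred n6: n6→n4 stop@n1
  join n8 pred n3: n3→n2 stop@n1
  join n8 pred n5: n5 stop@n1
  join n8 pred n6: n6→n4 stop@n1
  join n8 pred n7: n7 stop@n1
  n0 → ∅
  n1 → {n1}
  n2 → {n1,n5,n7,n8}
  n3 → {n5,n7,n8}
  n4 → {n7,n8}
  n5 → {n8}
  n6 → {n7,n8}
  n7 → {n8}
  n8 → ∅

φ for a: defs {n1}
  DF⁺ = {n1}

Answer: ["n1"]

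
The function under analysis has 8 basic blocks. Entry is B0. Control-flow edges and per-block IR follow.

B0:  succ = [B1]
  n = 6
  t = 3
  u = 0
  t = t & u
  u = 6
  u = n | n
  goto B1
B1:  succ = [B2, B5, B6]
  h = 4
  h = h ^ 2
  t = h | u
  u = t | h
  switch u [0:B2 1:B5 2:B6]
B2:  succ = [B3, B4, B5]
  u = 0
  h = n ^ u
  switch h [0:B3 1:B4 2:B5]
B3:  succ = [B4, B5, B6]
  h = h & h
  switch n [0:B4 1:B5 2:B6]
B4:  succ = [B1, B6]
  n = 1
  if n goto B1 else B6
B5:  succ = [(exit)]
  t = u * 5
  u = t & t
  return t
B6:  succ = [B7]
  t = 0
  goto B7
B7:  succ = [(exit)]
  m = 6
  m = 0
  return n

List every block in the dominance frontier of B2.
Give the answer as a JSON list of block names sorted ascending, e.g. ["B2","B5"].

Answer: ["B1", "B5", "B6"]

Derivation:
idom tree: B1←B0 B2←B1 B3←B2 B4←B2 B5←B1 B6←B1 B7←B6
Dom at joins:
  B1: preds {B0,B4}: {B0} ∩ {B0,B1,B2,B4} = {B0}; idom=B0
  B4: preds {B2,B3}: {B0,B1,B2} ∩ {B0,B1,B2,B3} = {B0,B1,B2}; idom=B2
  B5: preds {B1,B2,B3}: {B0,B1} ∩ {B0,B1,B2} ∩ {B0,B1,B2,B3} = {B0,B1}; idom=B1
  B6: preds {B1,B3,B4}: {B0,B1} ∩ {B0,B1,B2,B3} ∩ {B0,B1,B2,B4} = {B0,B1}; idom=B1

Frontier:
  join B1 pred B0: · stop@B0
  join B1 pred B4: B4→B2→B1 stop@B0
  join B4 pred B2: · stop@B2
  join B4 pred B3: B3 stop@B2
  join B5 pred B1: · stop@B1
  join B5 pred B2: B2 stop@B1
  join B5 pred B3: B3→B2 stop@B1
  join B6 pred B1: · stop@B1
  join B6 pred B3: B3→B2 stop@B1
  join B6 pred B4: B4→B2 stop@B1
  B0 → ∅
  B1 → {B1}
  B2 → {B1,B5,B6}
  B3 → {B4,B5,B6}
  B4 → {B1,B6}
  B5 → ∅
  B6 → ∅
  B7 → ∅

DF(B2) = ["B1", "B5", "B6"]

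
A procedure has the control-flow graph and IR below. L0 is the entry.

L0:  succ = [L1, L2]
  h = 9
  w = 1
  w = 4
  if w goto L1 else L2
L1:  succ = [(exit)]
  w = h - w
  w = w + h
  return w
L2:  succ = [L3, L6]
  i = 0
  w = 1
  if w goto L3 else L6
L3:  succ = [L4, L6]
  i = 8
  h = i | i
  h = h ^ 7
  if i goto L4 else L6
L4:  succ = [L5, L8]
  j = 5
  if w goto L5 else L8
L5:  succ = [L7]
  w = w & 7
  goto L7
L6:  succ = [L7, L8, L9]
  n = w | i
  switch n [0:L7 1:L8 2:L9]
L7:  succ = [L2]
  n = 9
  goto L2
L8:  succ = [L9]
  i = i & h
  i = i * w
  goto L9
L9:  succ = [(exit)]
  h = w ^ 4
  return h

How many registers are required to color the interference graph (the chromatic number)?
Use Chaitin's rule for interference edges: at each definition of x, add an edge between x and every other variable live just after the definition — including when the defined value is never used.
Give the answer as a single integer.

Answer: 4

Derivation:
Block summaries:
  L0: def={h,w} ue=∅
  L1: def={w} ue={h,w}
  L2: def={i,w} ue=∅
  L3: def={h,i} ue=∅
  L4: def={j} ue={w}
  L5: def={w} ue={w}
  L6: def={n} ue={i,w}
  L7: def={n} ue=∅
  L8: def={i} ue={h,i,w}
  L9: def={h} ue={w}

Live sets:
  L0: in=∅ out={h,w}
  L1: in={h,w} out=∅
  L2: in={h} out={h,i,w}
  L3: in={w} out={h,i,w}
  L4: in={h,i,w} out={h,i,w}
  L5: in={h,w} out={h}
  L6: in={h,i,w} out={h,i,w}
  L7: in={h} out={h}
  L8: in={h,i,w} out={w}
  L9: in={w} out=∅

Interference:
  h↔{i,j,n,w}
  i↔{h,j,n,w}
  j↔{h,i,w}
  n↔{h,i,w}
  w↔{h,i,j,n}

Colouring:
  clique {h,i,j,w} ⇒ need ≥ 4
  assign h→r0 i→r1 j→r3 n→r3 w→r2 — no edge inside a register ⇒ χ ≤ 4
  χ = 4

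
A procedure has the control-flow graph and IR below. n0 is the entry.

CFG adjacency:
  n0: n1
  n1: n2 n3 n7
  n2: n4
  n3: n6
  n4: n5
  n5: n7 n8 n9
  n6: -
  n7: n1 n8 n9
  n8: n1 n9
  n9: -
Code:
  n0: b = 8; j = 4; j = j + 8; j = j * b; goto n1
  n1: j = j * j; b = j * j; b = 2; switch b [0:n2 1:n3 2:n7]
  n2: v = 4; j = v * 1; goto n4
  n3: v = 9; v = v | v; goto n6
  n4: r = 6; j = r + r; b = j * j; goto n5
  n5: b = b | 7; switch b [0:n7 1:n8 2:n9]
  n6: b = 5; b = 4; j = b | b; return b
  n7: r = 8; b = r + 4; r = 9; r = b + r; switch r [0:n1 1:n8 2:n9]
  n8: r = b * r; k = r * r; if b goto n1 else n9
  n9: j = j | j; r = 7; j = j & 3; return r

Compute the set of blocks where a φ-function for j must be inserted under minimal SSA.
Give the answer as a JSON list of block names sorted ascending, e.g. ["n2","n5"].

Answer: ["n1", "n7", "n8", "n9"]

Analysis:
idom tree: n1←n0 n2←n1 n3←n1 n4←n2 n5←n4 n6←n3 n7←n1 n8←n1 n9←n1
Dom∩ at merges:
  n1: preds {n0,n7,n8}: {n0} ∩ {n0,n1,n7} ∩ {n0,n1,n8} = {n0}; idom=n0
  n7: preds {n1,n5}: {n0,n1} ∩ {n0,n1,n2,n4,n5} = {n0,n1}; idom=n1
  n8: preds {n5,n7}: {n0,n1,n2,n4,n5} ∩ {n0,n1,n7} = {n0,n1}; idom=n1
  n9: preds {n5,n7,n8}: {n0,n1,n2,n4,n5} ∩ {n0,n1,n7} ∩ {n0,n1,n8} = {n0,n1}; idom=n1

DF walk-up:
  join n1 pred n0: · stop@n0
  join n1 pred n7: n7→n1 stop@n0
  join n1 pred n8: n8→n1 stop@n0
  join n7 pred n1: · stop@n1
  join n7 pred n5: n5→n4→n2 stop@n1
  join n8 pred n5: n5→n4→n2 stop@n1
  join n8 pred n7: n7 stop@n1
  join n9 pred n5: n5→n4→n2 stop@n1
  join n9 pred n7: n7 stop@n1
  join n9 pred n8: n8 stop@n1
  DF(n0)=∅
  DF(n1)={n1}
  DF(n2)={n7,n8,n9}
  DF(n3)=∅
  DF(n4)={n7,n8,n9}
  DF(n5)={n7,n8,n9}
  DF(n6)=∅
  DF(n7)={n1,n8,n9}
  DF(n8)={n1,n9}
  DF(n9)=∅

φ for j: defs {n0,n1,n2,n4,n6,n9}
  DF⁺ = {n1,n7,n8,n9}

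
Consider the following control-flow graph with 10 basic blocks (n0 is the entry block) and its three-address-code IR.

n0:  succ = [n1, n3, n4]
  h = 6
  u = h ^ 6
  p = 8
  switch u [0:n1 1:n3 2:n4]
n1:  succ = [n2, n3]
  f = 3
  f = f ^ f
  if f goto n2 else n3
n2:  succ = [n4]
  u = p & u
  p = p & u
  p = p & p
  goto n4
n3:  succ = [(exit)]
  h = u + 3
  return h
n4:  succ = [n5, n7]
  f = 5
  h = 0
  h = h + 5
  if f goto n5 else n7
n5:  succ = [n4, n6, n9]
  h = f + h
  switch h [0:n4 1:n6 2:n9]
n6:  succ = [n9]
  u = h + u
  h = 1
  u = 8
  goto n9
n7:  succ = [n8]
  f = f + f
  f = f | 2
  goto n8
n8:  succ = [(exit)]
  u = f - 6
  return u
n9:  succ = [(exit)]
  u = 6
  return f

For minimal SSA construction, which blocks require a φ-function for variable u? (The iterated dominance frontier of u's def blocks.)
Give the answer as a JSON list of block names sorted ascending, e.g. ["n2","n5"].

idom tree: n1←n0 n2←n1 n3←n0 n4←n0 n5←n4 n6←n5 n7←n4 n8←n7 n9←n5
Dom∩ at merges:
  n3: preds {n0,n1}: {n0} ∩ {n0,n1} = {n0}; idom=n0
  n4: preds {n0,n2,n5}: {n0} ∩ {n0,n1,n2} ∩ {n0,n4,n5} = {n0}; idom=n0
  n9: preds {n5,n6}: {n0,n4,n5} ∩ {n0,n4,n5,n6} = {n0,n4,n5}; idom=n5

DF derivation:
  join n3 pred n0: · stop@n0
  join n3 pred n1: n1 stop@n0
  join n4 pred n0: · stop@n0
  join n4 pred n2: n2→n1 stop@n0
  join n4 pred n5: n5→n4 stop@n0
  join n9 pred n5: · stop@n5
  join n9 pred n6: n6 stop@n5
  DF(n0)=∅
  DF(n1)={n3,n4}
  DF(n2)={n4}
  DF(n3)=∅
  DF(n4)={n4}
  DF(n5)={n4}
  DF(n6)={n9}
  DF(n7)=∅
  DF(n8)=∅
  DF(n9)=∅

φ for u: defs {n0,n2,n6,n8,n9}
  DF⁺ = {n4,n9}

Answer: ["n4", "n9"]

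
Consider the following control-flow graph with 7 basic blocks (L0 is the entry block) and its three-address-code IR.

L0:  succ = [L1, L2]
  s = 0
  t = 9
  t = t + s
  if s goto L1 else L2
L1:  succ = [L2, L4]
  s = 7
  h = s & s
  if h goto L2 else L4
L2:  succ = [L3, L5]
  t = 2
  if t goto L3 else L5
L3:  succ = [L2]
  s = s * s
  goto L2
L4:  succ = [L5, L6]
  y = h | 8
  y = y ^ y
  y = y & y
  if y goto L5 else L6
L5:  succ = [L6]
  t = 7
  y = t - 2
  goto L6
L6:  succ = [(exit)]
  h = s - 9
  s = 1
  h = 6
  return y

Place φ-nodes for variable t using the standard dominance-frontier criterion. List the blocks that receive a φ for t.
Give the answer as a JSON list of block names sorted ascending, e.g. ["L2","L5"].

Answer: ["L2", "L5", "L6"]

Derivation:
idom tree: L1←L0 L2←L0 L3←L2 L4←L1 L5←L0 L6←L0
Join-block Dom:
  L2: preds {L0,L1,L3}: {L0} ∩ {L0,L1} ∩ {L0,L2,L3} = {L0}; idom=L0
  L5: preds {L2,L4}: {L0,L2} ∩ {L0,L1,L4} = {L0}; idom=L0
  L6: preds {L4,L5}: {L0,L1,L4} ∩ {L0,L5} = {L0}; idom=L0

Frontier:
  L2←L0: walk · to L0
  L2←L1: walk L1 to L0
  L2←L3: walk L3→L2 to L0
  L5←L2: walk L2 to L0
  L5←L4: walk L4→L1 to L0
  L6←L4: walk L4→L1 to L0
  L6←L5: walk L5 to L0
  DF(L0)=∅
  DF(L1)={L2,L5,L6}
  DF(L2)={L2,L5}
  DF(L3)={L2}
  DF(L4)={L5,L6}
  DF(L5)={L6}
  DF(L6)=∅

φ for t: defs {L0,L2,L5}
  DF⁺ = {L2,L5,L6}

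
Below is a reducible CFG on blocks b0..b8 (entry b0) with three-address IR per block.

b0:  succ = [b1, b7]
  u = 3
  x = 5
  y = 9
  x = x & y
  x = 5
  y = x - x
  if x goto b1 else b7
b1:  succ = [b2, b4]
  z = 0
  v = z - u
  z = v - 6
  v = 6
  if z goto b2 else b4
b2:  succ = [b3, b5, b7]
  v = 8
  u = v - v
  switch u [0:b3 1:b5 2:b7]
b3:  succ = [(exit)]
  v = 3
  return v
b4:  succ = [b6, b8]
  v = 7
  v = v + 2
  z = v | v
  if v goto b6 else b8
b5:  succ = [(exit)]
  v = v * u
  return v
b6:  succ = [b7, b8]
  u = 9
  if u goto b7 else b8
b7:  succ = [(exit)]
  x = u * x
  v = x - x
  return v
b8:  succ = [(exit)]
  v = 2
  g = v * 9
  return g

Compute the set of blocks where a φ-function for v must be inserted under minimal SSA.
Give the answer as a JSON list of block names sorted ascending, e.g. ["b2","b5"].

Answer: ["b7"]

Working:
idom tree: b1←b0 b2←b1 b3←b2 b4←b1 b5←b2 b6←b4 b7←b0 b8←b4
Dom∩ at merges:
  b7: preds {b0,b2,b6}: {b0} ∩ {b0,b1,b2} ∩ {b0,b1,b4,b6} = {b0}; idom=b0
  b8: preds {b4,b6}: {b0,b1,b4} ∩ {b0,b1,b4,b6} = {b0,b1,b4}; idom=b4

DF walk-up:
  b7←b0: walk · to b0
  b7←b2: walk b2→b1 to b0
  b7←b6: walk b6→b4→b1 to b0
  b8←b4: walk · to b4
  b8←b6: walk b6 to b4
  b0: DF=∅
  b1: DF={b7}
  b2: DF={b7}
  b3: DF=∅
  b4: DF={b7}
  b5: DF=∅
  b6: DF={b7,b8}
  b7: DF=∅
  b8: DF=∅

φ for v: defs {b1,b2,b3,b4,b5,b7,b8}
  DF⁺ = {b7}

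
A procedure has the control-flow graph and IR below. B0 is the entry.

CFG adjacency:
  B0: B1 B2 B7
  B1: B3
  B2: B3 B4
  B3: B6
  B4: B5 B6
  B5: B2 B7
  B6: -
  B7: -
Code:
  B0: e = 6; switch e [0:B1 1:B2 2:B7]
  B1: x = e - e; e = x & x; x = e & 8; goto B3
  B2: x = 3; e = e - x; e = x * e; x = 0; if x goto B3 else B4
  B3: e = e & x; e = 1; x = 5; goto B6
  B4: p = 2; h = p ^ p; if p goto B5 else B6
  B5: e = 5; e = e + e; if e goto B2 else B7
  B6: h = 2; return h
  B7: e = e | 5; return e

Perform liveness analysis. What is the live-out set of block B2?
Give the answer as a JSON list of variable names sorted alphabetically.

Answer: ["e", "x"]

Derivation:
Per-block:
  B0: {e} / ∅
  B1: {e,x} / {e}
  B2: {e,x} / {e}
  B3: {e,x} / {e,x}
  B4: {h,p} / ∅
  B5: {e} / ∅
  B6: {h} / ∅
  B7: {e} / {e}

Liveness:
  B0 li=∅ lo={e}
  B1 li={e} lo={e,x}
  B2 li={e} lo={e,x}
  B3 li={e,x} lo=∅
  B4 li=∅ lo=∅
  B5 li=∅ lo={e}
  B6 li=∅ lo=∅
  B7 li={e} lo=∅

live-out(B2) = ["e", "x"]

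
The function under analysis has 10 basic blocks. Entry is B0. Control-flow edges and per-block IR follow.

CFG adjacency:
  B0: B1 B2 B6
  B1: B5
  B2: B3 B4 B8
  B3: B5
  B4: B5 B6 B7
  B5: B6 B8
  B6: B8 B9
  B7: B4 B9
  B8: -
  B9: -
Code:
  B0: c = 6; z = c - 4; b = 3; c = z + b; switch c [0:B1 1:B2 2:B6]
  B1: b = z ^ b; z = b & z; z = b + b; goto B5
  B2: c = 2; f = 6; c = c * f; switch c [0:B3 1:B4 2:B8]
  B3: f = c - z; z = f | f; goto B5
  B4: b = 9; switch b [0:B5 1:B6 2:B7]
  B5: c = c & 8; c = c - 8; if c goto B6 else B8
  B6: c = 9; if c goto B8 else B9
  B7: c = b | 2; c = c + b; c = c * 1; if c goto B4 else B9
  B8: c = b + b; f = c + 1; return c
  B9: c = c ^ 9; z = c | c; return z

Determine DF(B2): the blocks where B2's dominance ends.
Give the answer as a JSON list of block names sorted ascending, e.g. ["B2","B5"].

idom tree: B1←B0 B2←B0 B3←B2 B4←B2 B5←B0 B6←B0 B7←B4 B8←B0 B9←B0
Dom at joins:
  B4: preds {B2,B7}: {B0,B2} ∩ {B0,B2,B4,B7} = {B0,B2}; idom=B2
  B5: preds {B1,B3,B4}: {B0,B1} ∩ {B0,B2,B3} ∩ {B0,B2,B4} = {B0}; idom=B0
  B6: preds {B0,B4,B5}: {B0} ∩ {B0,B2,B4} ∩ {B0,B5} = {B0}; idom=B0
  B8: preds {B2,B5,B6}: {B0,B2} ∩ {B0,B5} ∩ {B0,B6} = {B0}; idom=B0
  B9: preds {B6,B7}: {B0,B6} ∩ {B0,B2,B4,B7} = {B0}; idom=B0

Frontier:
  join B4 pred B2: · stop@B2
  join B4 pred B7: B7→B4 stop@B2
  join B5 pred B1: B1 stop@B0
  join B5 pred B3: B3→B2 stop@B0
  join B5 pred B4: B4→B2 stop@B0
  join B6 pred B0: · stop@B0
  join B6 pred B4: B4→B2 stop@B0
  join B6 pred B5: B5 stop@B0
  join B8 pred B2: B2 stop@B0
  join B8 pred B5: B5 stop@B0
  join B8 pred B6: B6 stop@B0
  join B9 pred B6: B6 stop@B0
  join B9 pred B7: B7→B4→B2 stop@B0
  DF(B0)=∅
  DF(B1)={B5}
  DF(B2)={B5,B6,B8,B9}
  DF(B3)={B5}
  DF(B4)={B4,B5,B6,B9}
  DF(B5)={B6,B8}
  DF(B6)={B8,B9}
  DF(B7)={B4,B9}
  DF(B8)=∅
  DF(B9)=∅

DF(B2) = ["B5", "B6", "B8", "B9"]

Answer: ["B5", "B6", "B8", "B9"]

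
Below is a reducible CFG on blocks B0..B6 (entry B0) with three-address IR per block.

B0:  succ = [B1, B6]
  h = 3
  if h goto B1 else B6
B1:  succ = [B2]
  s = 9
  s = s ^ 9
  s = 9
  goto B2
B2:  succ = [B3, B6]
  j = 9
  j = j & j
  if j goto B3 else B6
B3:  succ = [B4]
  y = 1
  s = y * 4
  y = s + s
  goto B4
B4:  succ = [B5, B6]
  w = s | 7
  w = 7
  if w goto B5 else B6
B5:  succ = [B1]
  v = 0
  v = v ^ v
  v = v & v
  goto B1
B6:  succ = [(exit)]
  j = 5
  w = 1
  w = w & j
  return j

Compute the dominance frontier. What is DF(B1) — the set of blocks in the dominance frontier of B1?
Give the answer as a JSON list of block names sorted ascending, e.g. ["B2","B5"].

idom tree: B1←B0 B2←B1 B3←B2 B4←B3 B5←B4 B6←B0
Join-block Dom:
  B1: preds {B0,B5}: {B0} ∩ {B0,B1,B2,B3,B4,B5} = {B0}; idom=B0
  B6: preds {B0,B2,B4}: {B0} ∩ {B0,B1,B2} ∩ {B0,B1,B2,B3,B4} = {B0}; idom=B0

Frontier:
  join B1 pred B0: · stop@B0
  join B1 pred B5: B5→B4→B3→B2→B1 stop@B0
  join B6 pred B0: · stop@B0
  join B6 pred B2: B2→B1 stop@B0
  join B6 pred B4: B4→B3→B2→B1 stop@B0
  DF(B0)=∅
  DF(B1)={B1,B6}
  DF(B2)={B1,B6}
  DF(B3)={B1,B6}
  DF(B4)={B1,B6}
  DF(B5)={B1}
  DF(B6)=∅

DF(B1) = ["B1", "B6"]

Answer: ["B1", "B6"]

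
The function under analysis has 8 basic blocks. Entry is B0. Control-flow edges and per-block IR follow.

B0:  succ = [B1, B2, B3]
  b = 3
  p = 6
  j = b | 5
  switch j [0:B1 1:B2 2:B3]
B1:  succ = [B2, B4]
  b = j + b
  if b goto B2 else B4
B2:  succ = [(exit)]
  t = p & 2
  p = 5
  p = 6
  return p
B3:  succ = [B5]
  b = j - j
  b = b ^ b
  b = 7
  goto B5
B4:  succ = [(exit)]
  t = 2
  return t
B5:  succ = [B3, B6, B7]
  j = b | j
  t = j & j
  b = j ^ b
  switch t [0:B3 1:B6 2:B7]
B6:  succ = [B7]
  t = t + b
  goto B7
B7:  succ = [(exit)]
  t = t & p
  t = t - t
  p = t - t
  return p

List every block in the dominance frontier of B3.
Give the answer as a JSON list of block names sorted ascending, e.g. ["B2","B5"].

idom tree: B1←B0 B2←B0 B3←B0 B4←B1 B5←B3 B6←B5 B7←B5
Dom∩ at merges:
  B2: preds {B0,B1}: {B0} ∩ {B0,B1} = {B0}; idom=B0
  B3: preds {B0,B5}: {B0} ∩ {B0,B3,B5} = {B0}; idom=B0
  B7: preds {B5,B6}: {B0,B3,B5} ∩ {B0,B3,B5,B6} = {B0,B3,B5}; idom=B5

DF derivation:
  B2←B0: walk · to B0
  B2←B1: walk B1 to B0
  B3←B0: walk · to B0
  B3←B5: walk B5→B3 to B0
  B7←B5: walk · to B5
  B7←B6: walk B6 to B5
  B0: DF=∅
  B1: DF={B2}
  B2: DF=∅
  B3: DF={B3}
  B4: DF=∅
  B5: DF={B3}
  B6: DF={B7}
  B7: DF=∅

DF(B3) = ["B3"]

Answer: ["B3"]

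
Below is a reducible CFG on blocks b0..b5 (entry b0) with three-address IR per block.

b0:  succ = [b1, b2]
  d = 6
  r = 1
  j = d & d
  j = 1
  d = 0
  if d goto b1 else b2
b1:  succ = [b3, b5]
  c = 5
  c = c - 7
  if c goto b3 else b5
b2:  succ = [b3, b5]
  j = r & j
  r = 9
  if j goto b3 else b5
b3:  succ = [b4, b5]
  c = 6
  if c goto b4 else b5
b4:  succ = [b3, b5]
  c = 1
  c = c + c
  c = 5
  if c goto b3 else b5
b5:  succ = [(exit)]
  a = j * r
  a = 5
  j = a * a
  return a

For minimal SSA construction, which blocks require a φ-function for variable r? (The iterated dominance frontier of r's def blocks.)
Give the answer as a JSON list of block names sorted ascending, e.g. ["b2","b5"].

Answer: ["b3", "b5"]

Working:
idom tree: b1←b0 b2←b0 b3←b0 b4←b3 b5←b0
Dom∩ at merges:
  b3: preds {b1,b2,b4}: {b0,b1} ∩ {b0,b2} ∩ {b0,b3,b4} = {b0}; idom=b0
  b5: preds {b1,b2,b3,b4}: {b0,b1} ∩ {b0,b2} ∩ {b0,b3} ∩ {b0,b3,b4} = {b0}; idom=b0

Frontier:
  join b3 pred b1: b1 stop@b0
  join b3 pred b2: b2 stop@b0
  join b3 pred b4: b4→b3 stop@b0
  join b5 pred b1: b1 stop@b0
  join b5 pred b2: b2 stop@b0
  join b5 pred b3: b3 stop@b0
  join b5 pred b4: b4→b3 stop@b0
  DF(b0)=∅
  DF(b1)={b3,b5}
  DF(b2)={b3,b5}
  DF(b3)={b3,b5}
  DF(b4)={b3,b5}
  DF(b5)=∅

φ for r: defs {b0,b2}
  DF⁺ = {b3,b5}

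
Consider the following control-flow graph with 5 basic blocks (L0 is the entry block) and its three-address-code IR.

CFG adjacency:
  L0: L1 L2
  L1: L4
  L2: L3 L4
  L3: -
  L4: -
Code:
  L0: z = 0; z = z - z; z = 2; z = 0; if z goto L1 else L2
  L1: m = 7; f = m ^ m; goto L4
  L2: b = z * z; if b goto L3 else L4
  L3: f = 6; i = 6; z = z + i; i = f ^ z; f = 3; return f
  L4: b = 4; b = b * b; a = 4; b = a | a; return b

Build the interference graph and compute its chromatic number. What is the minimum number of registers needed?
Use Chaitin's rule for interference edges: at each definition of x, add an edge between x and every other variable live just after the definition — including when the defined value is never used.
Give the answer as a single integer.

Per-block:
  L0: {z} / ∅
  L1: {f,m} / ∅
  L2: {b} / {z}
  L3: {f,i,z} / {z}
  L4: {a,b} / ∅

Live sets:
  live L0: ∅→{z}
  live L1: ∅→∅
  live L2: {z}→{z}
  live L3: {z}→∅
  live L4: ∅→∅

Conflict graph:
  a↔∅
  b↔{z}
  f↔{i,z}
  i↔{f,z}
  m↔∅
  z↔{b,f,i}

Registers:
  clique {f,i,z} ⇒ need ≥ 3
  assign a→c0 b→c1 f→c1 i→c2 m→c0 z→c0 — no edge inside a register ⇒ χ ≤ 3
  χ = 3

Answer: 3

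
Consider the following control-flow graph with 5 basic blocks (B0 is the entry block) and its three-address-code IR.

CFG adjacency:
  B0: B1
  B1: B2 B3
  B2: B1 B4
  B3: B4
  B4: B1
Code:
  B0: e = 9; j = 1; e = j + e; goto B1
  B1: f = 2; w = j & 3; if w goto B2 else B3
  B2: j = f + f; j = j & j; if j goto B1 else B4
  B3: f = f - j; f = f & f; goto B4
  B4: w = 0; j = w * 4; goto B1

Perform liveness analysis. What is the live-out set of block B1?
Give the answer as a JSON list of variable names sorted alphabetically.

def/use:
  B0: {e,j} / ∅
  B1: {f,w} / {j}
  B2: {j} / {f}
  B3: {f} / {f,j}
  B4: {j,w} / ∅

Liveness:
  B0 li=∅ lo={j}
  B1 li={j} lo={f,j}
  B2 li={f} lo={j}
  B3 li={f,j} lo=∅
  B4 li=∅ lo={j}

live-out(B1) = ["f", "j"]

Answer: ["f", "j"]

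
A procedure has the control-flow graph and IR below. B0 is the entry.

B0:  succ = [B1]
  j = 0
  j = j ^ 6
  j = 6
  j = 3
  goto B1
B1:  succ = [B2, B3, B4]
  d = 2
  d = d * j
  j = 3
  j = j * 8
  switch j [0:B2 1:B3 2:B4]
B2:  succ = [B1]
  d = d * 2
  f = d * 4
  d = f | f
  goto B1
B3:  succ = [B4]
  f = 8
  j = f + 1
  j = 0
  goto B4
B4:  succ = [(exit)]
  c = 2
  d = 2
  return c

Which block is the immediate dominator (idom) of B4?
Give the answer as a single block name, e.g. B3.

Answer: B1

Analysis:
idom tree: B1←B0 B2←B1 B3←B1 B4←B1
Dom∩ at merges:
  B1: preds {B0,B2}: {B0} ∩ {B0,B1,B2} = {B0}; idom=B0
  B4: preds {B1,B3}: {B0,B1} ∩ {B0,B1,B3} = {B0,B1}; idom=B1

idom(B4) = B1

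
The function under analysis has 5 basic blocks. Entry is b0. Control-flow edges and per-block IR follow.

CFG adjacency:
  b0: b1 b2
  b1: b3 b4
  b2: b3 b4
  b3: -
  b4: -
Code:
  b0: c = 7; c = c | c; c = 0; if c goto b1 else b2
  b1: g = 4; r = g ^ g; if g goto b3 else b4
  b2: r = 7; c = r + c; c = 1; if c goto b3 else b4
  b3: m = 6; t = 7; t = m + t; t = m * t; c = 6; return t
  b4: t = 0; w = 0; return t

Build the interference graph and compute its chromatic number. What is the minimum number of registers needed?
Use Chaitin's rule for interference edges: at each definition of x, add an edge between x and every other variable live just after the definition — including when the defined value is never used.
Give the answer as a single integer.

Per-block:
  b0 def {c} use ∅
  b1 def {g,r} use ∅
  b2 def {c,r} use {c}
  b3 def {c,m,t} use ∅
  b4 def {t,w} use ∅

Backward fixpoint:
  b0 li=∅ lo={c}
  b1 li=∅ lo=∅
  b2 li={c} lo=∅
  b3 li=∅ lo=∅
  b4 li=∅ lo=∅

Interfere edges:
  c↔{r,t}
  g↔{r}
  m↔{t}
  r↔{c,g}
  t↔{c,m,w}
  w↔{t}

Colouring:
  {c,r} pairwise interfere (2-clique) ⇒ χ ≥ 2
  assign c→r1 g→r1 m→r1 r→r0 t→r0 w→r1 — no edge inside a register ⇒ χ ≤ 2
  χ = 2

Answer: 2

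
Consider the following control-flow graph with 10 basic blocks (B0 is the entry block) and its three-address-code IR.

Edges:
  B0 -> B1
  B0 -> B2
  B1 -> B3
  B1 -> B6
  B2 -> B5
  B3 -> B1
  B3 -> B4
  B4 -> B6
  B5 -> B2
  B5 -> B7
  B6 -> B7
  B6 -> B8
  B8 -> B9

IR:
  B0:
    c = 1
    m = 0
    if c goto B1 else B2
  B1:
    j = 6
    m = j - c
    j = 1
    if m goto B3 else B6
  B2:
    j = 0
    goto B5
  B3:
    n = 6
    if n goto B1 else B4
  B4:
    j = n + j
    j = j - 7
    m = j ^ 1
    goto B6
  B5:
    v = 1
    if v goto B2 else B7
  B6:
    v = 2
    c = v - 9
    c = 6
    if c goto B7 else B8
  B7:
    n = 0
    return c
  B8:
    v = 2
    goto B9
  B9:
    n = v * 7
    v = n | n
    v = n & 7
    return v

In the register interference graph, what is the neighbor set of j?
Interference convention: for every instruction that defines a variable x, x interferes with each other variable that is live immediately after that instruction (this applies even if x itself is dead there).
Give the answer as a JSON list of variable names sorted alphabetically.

def/use:
  B0 def {c,m} use ∅
  B1 def {j,m} use {c}
  B2 def {j} use ∅
  B3 def {n} use ∅
  B4 def {j,m} use {j,n}
  B5 def {v} use ∅
  B6 def {c,v} use ∅
  B7 def {n} use {c}
  B8 def {v} use ∅
  B9 def {n,v} use {v}

Liveness:
  live B0: ∅→{c}
  live B1: {c}→{c,j}
  live B2: {c}→{c}
  live B3: {c,j}→{c,j,n}
  live B4: {j,n}→∅
  live B5: {c}→{c}
  live B6: ∅→{c}
  live B7: {c}→∅
  live B8: ∅→{v}
  live B9: {v}→∅

Interference:
  c↔{j,m,n,v}
  j↔{c,m,n}
  m↔{c,j}
  n↔{c,j,v}
  v↔{c,n}

N(j) = ["c", "m", "n"]

Answer: ["c", "m", "n"]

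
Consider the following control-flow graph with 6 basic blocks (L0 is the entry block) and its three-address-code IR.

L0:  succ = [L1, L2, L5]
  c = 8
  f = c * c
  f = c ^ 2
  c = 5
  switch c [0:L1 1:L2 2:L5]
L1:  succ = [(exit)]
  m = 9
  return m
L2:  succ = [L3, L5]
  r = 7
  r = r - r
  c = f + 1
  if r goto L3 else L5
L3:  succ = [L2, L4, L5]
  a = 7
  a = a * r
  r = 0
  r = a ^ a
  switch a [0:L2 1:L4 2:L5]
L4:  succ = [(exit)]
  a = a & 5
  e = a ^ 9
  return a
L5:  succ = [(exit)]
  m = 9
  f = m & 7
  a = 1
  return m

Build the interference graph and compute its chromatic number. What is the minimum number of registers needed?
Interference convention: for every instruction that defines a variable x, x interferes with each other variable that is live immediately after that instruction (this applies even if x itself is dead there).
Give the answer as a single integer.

def/use:
  L0: def={c,f} ue=∅
  L1: def={m} ue=∅
  L2: def={c,r} ue={f}
  L3: def={a,r} ue={r}
  L4: def={a,e} ue={a}
  L5: def={a,f,m} ue=∅

Backward fixpoint:
  L0 li=∅ lo={f}
  L1 li=∅ lo=∅
  L2 li={f} lo={f,r}
  L3 li={f,r} lo={a,f}
  L4 li={a} lo=∅
  L5 li=∅ lo=∅

Interference:
  a — {e,f,m,r}
  c — {f,r}
  e — {a}
  f — {a,c,m,r}
  m — {a,f}
  r — {a,c,f}

Chromatic number:
  {a,f,m} pairwise interfere (3-clique) ⇒ χ ≥ 3
  3-colouring: c0={a,c}  c1={e,f}  c2={m,r}
  χ = 3

Answer: 3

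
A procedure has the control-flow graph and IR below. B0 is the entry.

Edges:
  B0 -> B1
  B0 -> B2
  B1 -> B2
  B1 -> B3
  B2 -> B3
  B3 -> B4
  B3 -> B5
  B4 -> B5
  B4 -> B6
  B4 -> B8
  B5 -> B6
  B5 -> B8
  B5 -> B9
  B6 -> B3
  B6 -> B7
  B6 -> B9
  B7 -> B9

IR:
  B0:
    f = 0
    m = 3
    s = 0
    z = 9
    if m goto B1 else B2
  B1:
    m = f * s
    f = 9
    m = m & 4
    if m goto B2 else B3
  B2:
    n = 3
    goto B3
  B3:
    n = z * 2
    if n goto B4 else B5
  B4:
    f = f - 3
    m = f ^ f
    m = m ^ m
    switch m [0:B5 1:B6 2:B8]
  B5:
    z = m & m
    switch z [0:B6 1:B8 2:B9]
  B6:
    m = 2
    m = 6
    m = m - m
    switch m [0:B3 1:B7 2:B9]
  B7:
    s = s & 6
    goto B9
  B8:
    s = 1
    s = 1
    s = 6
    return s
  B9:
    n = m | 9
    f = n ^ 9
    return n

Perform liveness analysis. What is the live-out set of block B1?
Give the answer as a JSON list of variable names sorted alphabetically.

Answer: ["f", "m", "s", "z"]

Working:
def/use:
  B0 def {f,m,s,z} use ∅
  B1 def {f,m} use {f,s}
  B2 def {n} use ∅
  B3 def {n} use {z}
  B4 def {f,m} use {f}
  B5 def {z} use {m}
  B6 def {m} use ∅
  B7 def {s} use {s}
  B8 def {s} use ∅
  B9 def {f,n} use {m}

Liveness:
  live B0: ∅→{f,m,s,z}
  live B1: {f,s,z}→{f,m,s,z}
  live B2: {f,m,s,z}→{f,m,s,z}
  live B3: {f,m,s,z}→{f,m,s,z}
  live B4: {f,s,z}→{f,m,s,z}
  live B5: {f,m,s}→{f,m,s,z}
  live B6: {f,s,z}→{f,m,s,z}
  live B7: {m,s}→{m}
  live B8: ∅→∅
  live B9: {m}→∅

live-out(B1) = ["f", "m", "s", "z"]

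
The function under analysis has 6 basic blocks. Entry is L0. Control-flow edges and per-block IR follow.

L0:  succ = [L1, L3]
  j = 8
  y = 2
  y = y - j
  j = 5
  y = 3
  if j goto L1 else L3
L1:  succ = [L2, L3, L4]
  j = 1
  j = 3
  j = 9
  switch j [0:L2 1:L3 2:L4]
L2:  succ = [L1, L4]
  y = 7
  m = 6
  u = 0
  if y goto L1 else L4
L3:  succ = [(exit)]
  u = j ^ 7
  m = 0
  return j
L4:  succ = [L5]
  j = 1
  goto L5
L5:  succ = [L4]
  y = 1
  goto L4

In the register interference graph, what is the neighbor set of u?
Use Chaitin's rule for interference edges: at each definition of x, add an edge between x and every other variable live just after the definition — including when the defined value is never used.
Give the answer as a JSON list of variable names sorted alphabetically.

Answer: ["j", "y"]

Analysis:
def/use:
  L0: {j,y} / ∅
  L1: {j} / ∅
  L2: {m,u,y} / ∅
  L3: {m,u} / {j}
  L4: {j} / ∅
  L5: {y} / ∅

Liveness:
  live L0: ∅→{j}
  live L1: ∅→{j}
  live L2: ∅→∅
  live L3: {j}→∅
  live L4: ∅→∅
  live L5: ∅→∅

Interfere edges:
  j — {m,u,y}
  m — {j,y}
  u — {j,y}
  y — {j,m,u}

N(u) = ["j", "y"]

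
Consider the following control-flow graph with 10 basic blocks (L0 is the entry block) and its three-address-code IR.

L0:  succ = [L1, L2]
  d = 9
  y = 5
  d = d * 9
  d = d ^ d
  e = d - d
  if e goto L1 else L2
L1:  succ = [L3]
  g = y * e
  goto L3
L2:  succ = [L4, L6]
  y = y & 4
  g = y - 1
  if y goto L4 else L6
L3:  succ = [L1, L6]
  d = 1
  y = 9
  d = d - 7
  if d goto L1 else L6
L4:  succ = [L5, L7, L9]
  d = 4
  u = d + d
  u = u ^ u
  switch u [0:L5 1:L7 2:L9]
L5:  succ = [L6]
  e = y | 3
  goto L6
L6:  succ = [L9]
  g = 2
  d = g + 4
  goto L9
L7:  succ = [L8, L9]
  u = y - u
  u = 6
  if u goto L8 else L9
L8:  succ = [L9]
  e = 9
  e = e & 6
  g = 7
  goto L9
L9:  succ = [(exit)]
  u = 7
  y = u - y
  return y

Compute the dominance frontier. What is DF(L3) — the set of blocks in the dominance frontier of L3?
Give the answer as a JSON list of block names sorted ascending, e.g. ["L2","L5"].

Answer: ["L1", "L6"]

Analysis:
idom tree: L1←L0 L2←L0 L3←L1 L4←L2 L5←L4 L6←L0 L7←L4 L8←L7 L9←L0
Dom∩ at merges:
  L1: preds {L0,L3}: {L0} ∩ {L0,L1,L3} = {L0}; idom=L0
  L6: preds {L2,L3,L5}: {L0,L2} ∩ {L0,L1,L3} ∩ {L0,L2,L4,L5} = {L0}; idom=L0
  L9: preds {L4,L6,L7,L8}: {L0,L2,L4} ∩ {L0,L6} ∩ {L0,L2,L4,L7} ∩ {L0,L2,L4,L7,L8} = {L0}; idom=L0

DF walk-up:
  L1←L0: walk · to L0
  L1←L3: walk L3→L1 to L0
  L6←L2: walk L2 to L0
  L6←L3: walk L3→L1 to L0
  L6←L5: walk L5→L4→L2 to L0
  L9←L4: walk L4→L2 to L0
  L9←L6: walk L6 to L0
  L9←L7: walk L7→L4→L2 to L0
  L9←L8: walk L8→L7→L4→L2 to L0
  L0: DF=∅
  L1: DF={L1,L6}
  L2: DF={L6,L9}
  L3: DF={L1,L6}
  L4: DF={L6,L9}
  L5: DF={L6}
  L6: DF={L9}
  L7: DF={L9}
  L8: DF={L9}
  L9: DF=∅

DF(L3) = ["L1", "L6"]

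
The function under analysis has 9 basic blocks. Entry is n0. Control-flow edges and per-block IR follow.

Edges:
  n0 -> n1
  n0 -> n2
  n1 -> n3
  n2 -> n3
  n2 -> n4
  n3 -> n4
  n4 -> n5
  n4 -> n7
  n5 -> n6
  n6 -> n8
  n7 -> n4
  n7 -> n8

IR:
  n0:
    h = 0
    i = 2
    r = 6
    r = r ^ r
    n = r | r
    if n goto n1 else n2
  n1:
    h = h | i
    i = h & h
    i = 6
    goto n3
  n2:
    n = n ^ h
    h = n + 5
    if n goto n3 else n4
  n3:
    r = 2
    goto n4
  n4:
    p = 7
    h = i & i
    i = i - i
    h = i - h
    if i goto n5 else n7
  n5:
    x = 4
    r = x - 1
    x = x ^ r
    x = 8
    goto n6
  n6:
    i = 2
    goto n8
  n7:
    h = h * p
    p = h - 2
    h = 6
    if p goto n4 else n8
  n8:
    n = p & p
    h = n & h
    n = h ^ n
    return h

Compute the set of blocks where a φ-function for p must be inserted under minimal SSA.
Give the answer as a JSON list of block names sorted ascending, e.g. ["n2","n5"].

Answer: ["n4", "n8"]

Working:
idom tree: n1←n0 n2←n0 n3←n0 n4←n0 n5←n4 n6←n5 n7←n4 n8←n4
Join-block Dom:
  n3: preds {n1,n2}: {n0,n1} ∩ {n0,n2} = {n0}; idom=n0
  n4: preds {n2,n3,n7}: {n0,n2} ∩ {n0,n3} ∩ {n0,n4,n7} = {n0}; idom=n0
  n8: preds {n6,n7}: {n0,n4,n5,n6} ∩ {n0,n4,n7} = {n0,n4}; idom=n4

Frontier:
  join n3 pred n1: n1 stop@n0
  join n3 pred n2: n2 stop@n0
  join n4 pred n2: n2 stop@n0
  join n4 pred n3: n3 stop@n0
  join n4 pred n7: n7→n4 stop@n0
  join n8 pred n6: n6→n5 stop@n4
  join n8 pred n7: n7 stop@n4
  n0: DF=∅
  n1: DF={n3}
  n2: DF={n3,n4}
  n3: DF={n4}
  n4: DF={n4}
  n5: DF={n8}
  n6: DF={n8}
  n7: DF={n4,n8}
  n8: DF=∅

φ for p: defs {n4,n7}
  DF⁺ = {n4,n8}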